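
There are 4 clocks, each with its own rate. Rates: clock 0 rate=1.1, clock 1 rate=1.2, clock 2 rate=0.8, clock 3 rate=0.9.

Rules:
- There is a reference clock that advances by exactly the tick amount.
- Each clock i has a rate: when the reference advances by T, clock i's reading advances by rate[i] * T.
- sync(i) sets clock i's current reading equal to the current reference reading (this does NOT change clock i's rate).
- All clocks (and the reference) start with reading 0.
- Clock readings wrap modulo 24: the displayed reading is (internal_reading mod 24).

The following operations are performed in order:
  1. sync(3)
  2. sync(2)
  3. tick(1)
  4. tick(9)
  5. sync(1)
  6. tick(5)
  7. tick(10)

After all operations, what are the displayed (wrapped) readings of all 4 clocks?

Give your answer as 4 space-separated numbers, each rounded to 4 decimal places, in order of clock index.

After op 1 sync(3): ref=0.0000 raw=[0.0000 0.0000 0.0000 0.0000]
After op 2 sync(2): ref=0.0000 raw=[0.0000 0.0000 0.0000 0.0000]
After op 3 tick(1): ref=1.0000 raw=[1.1000 1.2000 0.8000 0.9000]
After op 4 tick(9): ref=10.0000 raw=[11.0000 12.0000 8.0000 9.0000]
After op 5 sync(1): ref=10.0000 raw=[11.0000 10.0000 8.0000 9.0000]
After op 6 tick(5): ref=15.0000 raw=[16.5000 16.0000 12.0000 13.5000]
After op 7 tick(10): ref=25.0000 raw=[27.5000 28.0000 20.0000 22.5000]
Wrap final raw readings (mod 24): 27.5000 mod 24 = 3.5000; 28.0000 mod 24 = 4.0000; 20.0000 mod 24 = 20.0000; 22.5000 mod 24 = 22.5000

Answer: 3.5000 4.0000 20.0000 22.5000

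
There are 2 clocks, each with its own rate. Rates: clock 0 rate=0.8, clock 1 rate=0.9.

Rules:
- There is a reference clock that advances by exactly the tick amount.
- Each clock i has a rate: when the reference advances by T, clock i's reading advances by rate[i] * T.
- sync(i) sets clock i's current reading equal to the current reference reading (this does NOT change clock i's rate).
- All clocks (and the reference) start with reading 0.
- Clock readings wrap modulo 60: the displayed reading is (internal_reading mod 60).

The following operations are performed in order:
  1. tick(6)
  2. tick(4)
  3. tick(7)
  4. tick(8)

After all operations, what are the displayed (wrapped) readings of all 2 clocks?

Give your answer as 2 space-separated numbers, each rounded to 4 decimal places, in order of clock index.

Answer: 20.0000 22.5000

Derivation:
After op 1 tick(6): ref=6.0000 raw=[4.8000 5.4000]
After op 2 tick(4): ref=10.0000 raw=[8.0000 9.0000]
After op 3 tick(7): ref=17.0000 raw=[13.6000 15.3000]
After op 4 tick(8): ref=25.0000 raw=[20.0000 22.5000]
Wrap final raw readings (mod 60): 20.0000 mod 60 = 20.0000; 22.5000 mod 60 = 22.5000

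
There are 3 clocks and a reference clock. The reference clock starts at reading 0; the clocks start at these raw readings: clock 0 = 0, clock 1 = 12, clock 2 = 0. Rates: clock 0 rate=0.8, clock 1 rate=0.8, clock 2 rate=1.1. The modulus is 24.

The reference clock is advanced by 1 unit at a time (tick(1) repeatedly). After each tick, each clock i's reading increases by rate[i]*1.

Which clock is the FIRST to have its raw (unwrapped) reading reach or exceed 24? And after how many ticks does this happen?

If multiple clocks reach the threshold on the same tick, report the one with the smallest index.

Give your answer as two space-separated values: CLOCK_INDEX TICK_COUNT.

clock 0: start=0, rate=0.8, needs 24-0 = 24; ticks = ceil(24/0.8) = ceil(30.0000) = 30; reading at tick 30 = 0 + 0.8*30 = 24.0000
clock 1: start=12, rate=0.8, needs 24-12 = 12; ticks = ceil(12/0.8) = ceil(15.0000) = 15; reading at tick 15 = 12 + 0.8*15 = 24.0000
clock 2: start=0, rate=1.1, needs 24-0 = 24; ticks = ceil(24/1.1) = ceil(21.8182) = 22; reading at tick 22 = 0 + 1.1*22 = 24.2000
Minimum tick count = 15; winners = [1]; smallest index = 1

Answer: 1 15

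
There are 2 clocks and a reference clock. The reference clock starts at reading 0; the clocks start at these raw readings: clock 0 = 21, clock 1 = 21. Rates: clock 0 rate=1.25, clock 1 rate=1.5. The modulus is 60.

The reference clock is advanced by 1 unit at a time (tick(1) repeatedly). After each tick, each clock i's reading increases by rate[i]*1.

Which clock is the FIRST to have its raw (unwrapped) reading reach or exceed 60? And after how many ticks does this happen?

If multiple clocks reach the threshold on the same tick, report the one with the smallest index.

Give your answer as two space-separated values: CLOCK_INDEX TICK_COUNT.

Answer: 1 26

Derivation:
clock 0: start=21, rate=1.25, needs 60-21 = 39; ticks = ceil(39/1.25) = ceil(31.2000) = 32; reading at tick 32 = 21 + 1.25*32 = 61.0000
clock 1: start=21, rate=1.5, needs 60-21 = 39; ticks = ceil(39/1.5) = ceil(26.0000) = 26; reading at tick 26 = 21 + 1.5*26 = 60.0000
Minimum tick count = 26; winners = [1]; smallest index = 1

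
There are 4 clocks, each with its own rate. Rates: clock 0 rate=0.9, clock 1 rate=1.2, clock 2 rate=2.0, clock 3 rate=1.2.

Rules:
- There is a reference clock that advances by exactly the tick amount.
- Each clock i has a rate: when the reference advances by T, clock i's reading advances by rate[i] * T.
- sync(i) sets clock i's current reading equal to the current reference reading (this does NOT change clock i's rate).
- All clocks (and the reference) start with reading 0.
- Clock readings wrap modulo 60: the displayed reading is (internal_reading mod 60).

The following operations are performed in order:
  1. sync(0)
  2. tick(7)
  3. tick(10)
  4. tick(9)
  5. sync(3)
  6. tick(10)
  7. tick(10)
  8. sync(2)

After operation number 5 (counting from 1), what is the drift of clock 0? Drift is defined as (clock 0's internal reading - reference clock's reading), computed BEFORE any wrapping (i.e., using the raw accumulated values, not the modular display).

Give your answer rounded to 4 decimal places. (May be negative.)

After op 1 sync(0): ref=0.0000 raw=[0.0000 0.0000 0.0000 0.0000]
After op 2 tick(7): ref=7.0000 raw=[6.3000 8.4000 14.0000 8.4000]
After op 3 tick(10): ref=17.0000 raw=[15.3000 20.4000 34.0000 20.4000]
After op 4 tick(9): ref=26.0000 raw=[23.4000 31.2000 52.0000 31.2000]
After op 5 sync(3): ref=26.0000 raw=[23.4000 31.2000 52.0000 26.0000]
Drift of clock 0 after op 5: 23.4000 - 26.0000 = -2.6000

Answer: -2.6000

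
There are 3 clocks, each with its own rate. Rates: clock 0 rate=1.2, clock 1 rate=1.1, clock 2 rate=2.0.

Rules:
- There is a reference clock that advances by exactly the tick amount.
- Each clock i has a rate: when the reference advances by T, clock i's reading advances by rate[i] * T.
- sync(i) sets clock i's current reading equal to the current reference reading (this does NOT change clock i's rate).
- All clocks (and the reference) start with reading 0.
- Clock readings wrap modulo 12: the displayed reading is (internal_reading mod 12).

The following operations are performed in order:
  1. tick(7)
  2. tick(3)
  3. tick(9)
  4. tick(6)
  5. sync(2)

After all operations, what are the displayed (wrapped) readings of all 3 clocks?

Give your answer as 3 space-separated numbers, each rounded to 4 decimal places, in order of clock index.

After op 1 tick(7): ref=7.0000 raw=[8.4000 7.7000 14.0000]
After op 2 tick(3): ref=10.0000 raw=[12.0000 11.0000 20.0000]
After op 3 tick(9): ref=19.0000 raw=[22.8000 20.9000 38.0000]
After op 4 tick(6): ref=25.0000 raw=[30.0000 27.5000 50.0000]
After op 5 sync(2): ref=25.0000 raw=[30.0000 27.5000 25.0000]
Wrap final raw readings (mod 12): 30.0000 mod 12 = 6.0000; 27.5000 mod 12 = 3.5000; 25.0000 mod 12 = 1.0000

Answer: 6.0000 3.5000 1.0000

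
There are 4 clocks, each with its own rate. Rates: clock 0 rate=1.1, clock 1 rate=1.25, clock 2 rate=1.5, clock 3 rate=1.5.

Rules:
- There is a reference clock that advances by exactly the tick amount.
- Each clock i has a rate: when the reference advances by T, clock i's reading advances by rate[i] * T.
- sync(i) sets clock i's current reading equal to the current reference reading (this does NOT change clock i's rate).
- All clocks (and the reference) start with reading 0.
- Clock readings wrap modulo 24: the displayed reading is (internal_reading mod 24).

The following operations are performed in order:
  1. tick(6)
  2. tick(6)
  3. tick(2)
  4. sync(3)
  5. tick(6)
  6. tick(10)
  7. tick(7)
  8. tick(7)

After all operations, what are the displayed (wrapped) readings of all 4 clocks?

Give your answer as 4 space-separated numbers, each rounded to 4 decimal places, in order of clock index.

After op 1 tick(6): ref=6.0000 raw=[6.6000 7.5000 9.0000 9.0000]
After op 2 tick(6): ref=12.0000 raw=[13.2000 15.0000 18.0000 18.0000]
After op 3 tick(2): ref=14.0000 raw=[15.4000 17.5000 21.0000 21.0000]
After op 4 sync(3): ref=14.0000 raw=[15.4000 17.5000 21.0000 14.0000]
After op 5 tick(6): ref=20.0000 raw=[22.0000 25.0000 30.0000 23.0000]
After op 6 tick(10): ref=30.0000 raw=[33.0000 37.5000 45.0000 38.0000]
After op 7 tick(7): ref=37.0000 raw=[40.7000 46.2500 55.5000 48.5000]
After op 8 tick(7): ref=44.0000 raw=[48.4000 55.0000 66.0000 59.0000]
Wrap final raw readings (mod 24): 48.4000 mod 24 = 0.4000; 55.0000 mod 24 = 7.0000; 66.0000 mod 24 = 18.0000; 59.0000 mod 24 = 11.0000

Answer: 0.4000 7.0000 18.0000 11.0000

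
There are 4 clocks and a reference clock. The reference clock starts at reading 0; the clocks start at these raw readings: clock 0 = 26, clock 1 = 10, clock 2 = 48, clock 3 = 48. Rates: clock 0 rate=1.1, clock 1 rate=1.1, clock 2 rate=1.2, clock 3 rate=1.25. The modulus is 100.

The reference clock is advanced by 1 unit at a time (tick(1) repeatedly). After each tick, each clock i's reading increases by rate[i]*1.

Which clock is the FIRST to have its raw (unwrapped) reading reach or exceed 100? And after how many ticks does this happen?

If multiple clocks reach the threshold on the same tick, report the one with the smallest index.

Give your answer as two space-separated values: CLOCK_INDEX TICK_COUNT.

clock 0: start=26, rate=1.1, needs 100-26 = 74; ticks = ceil(74/1.1) = ceil(67.2727) = 68; reading at tick 68 = 26 + 1.1*68 = 100.8000
clock 1: start=10, rate=1.1, needs 100-10 = 90; ticks = ceil(90/1.1) = ceil(81.8182) = 82; reading at tick 82 = 10 + 1.1*82 = 100.2000
clock 2: start=48, rate=1.2, needs 100-48 = 52; ticks = ceil(52/1.2) = ceil(43.3333) = 44; reading at tick 44 = 48 + 1.2*44 = 100.8000
clock 3: start=48, rate=1.25, needs 100-48 = 52; ticks = ceil(52/1.25) = ceil(41.6000) = 42; reading at tick 42 = 48 + 1.25*42 = 100.5000
Minimum tick count = 42; winners = [3]; smallest index = 3

Answer: 3 42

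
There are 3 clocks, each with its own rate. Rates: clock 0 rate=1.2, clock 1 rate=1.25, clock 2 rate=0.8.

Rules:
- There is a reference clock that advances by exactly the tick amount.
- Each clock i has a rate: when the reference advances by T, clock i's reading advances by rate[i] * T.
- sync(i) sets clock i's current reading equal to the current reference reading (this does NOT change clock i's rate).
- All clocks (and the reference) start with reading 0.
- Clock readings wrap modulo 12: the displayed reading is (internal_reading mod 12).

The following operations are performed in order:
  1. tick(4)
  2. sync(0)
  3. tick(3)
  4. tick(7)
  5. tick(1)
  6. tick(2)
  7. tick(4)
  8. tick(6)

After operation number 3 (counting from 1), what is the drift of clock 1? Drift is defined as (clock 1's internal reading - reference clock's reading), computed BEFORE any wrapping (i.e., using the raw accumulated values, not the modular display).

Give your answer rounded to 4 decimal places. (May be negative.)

After op 1 tick(4): ref=4.0000 raw=[4.8000 5.0000 3.2000]
After op 2 sync(0): ref=4.0000 raw=[4.0000 5.0000 3.2000]
After op 3 tick(3): ref=7.0000 raw=[7.6000 8.7500 5.6000]
Drift of clock 1 after op 3: 8.7500 - 7.0000 = 1.7500

Answer: 1.7500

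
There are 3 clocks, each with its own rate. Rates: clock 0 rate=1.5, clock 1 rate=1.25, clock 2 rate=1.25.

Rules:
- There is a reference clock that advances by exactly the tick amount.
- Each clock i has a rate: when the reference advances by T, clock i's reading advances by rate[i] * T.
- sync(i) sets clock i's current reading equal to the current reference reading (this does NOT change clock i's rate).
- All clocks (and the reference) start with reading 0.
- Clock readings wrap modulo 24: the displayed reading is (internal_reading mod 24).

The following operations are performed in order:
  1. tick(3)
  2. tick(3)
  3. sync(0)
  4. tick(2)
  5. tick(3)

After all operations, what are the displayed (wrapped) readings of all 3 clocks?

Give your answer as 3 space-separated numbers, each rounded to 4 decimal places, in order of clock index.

Answer: 13.5000 13.7500 13.7500

Derivation:
After op 1 tick(3): ref=3.0000 raw=[4.5000 3.7500 3.7500]
After op 2 tick(3): ref=6.0000 raw=[9.0000 7.5000 7.5000]
After op 3 sync(0): ref=6.0000 raw=[6.0000 7.5000 7.5000]
After op 4 tick(2): ref=8.0000 raw=[9.0000 10.0000 10.0000]
After op 5 tick(3): ref=11.0000 raw=[13.5000 13.7500 13.7500]
Wrap final raw readings (mod 24): 13.5000 mod 24 = 13.5000; 13.7500 mod 24 = 13.7500; 13.7500 mod 24 = 13.7500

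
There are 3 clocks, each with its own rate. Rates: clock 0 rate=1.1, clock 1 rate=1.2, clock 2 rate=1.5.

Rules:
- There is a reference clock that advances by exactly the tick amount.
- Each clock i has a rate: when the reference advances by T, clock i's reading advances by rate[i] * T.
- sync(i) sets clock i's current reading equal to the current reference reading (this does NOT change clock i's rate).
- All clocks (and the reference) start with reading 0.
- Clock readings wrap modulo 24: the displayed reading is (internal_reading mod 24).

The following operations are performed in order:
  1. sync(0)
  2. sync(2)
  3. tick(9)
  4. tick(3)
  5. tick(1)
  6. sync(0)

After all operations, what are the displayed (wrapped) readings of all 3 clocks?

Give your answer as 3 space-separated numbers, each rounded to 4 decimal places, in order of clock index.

After op 1 sync(0): ref=0.0000 raw=[0.0000 0.0000 0.0000]
After op 2 sync(2): ref=0.0000 raw=[0.0000 0.0000 0.0000]
After op 3 tick(9): ref=9.0000 raw=[9.9000 10.8000 13.5000]
After op 4 tick(3): ref=12.0000 raw=[13.2000 14.4000 18.0000]
After op 5 tick(1): ref=13.0000 raw=[14.3000 15.6000 19.5000]
After op 6 sync(0): ref=13.0000 raw=[13.0000 15.6000 19.5000]
Wrap final raw readings (mod 24): 13.0000 mod 24 = 13.0000; 15.6000 mod 24 = 15.6000; 19.5000 mod 24 = 19.5000

Answer: 13.0000 15.6000 19.5000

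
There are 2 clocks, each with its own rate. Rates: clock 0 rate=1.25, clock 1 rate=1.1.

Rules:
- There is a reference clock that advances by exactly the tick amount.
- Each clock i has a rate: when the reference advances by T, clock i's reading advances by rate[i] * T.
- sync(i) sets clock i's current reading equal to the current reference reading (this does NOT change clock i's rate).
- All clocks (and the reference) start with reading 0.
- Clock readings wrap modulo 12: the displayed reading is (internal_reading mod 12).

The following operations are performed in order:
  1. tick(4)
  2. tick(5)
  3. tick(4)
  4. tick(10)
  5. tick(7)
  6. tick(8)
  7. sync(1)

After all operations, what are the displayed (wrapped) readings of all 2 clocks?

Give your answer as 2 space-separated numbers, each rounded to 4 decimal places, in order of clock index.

Answer: 11.5000 2.0000

Derivation:
After op 1 tick(4): ref=4.0000 raw=[5.0000 4.4000]
After op 2 tick(5): ref=9.0000 raw=[11.2500 9.9000]
After op 3 tick(4): ref=13.0000 raw=[16.2500 14.3000]
After op 4 tick(10): ref=23.0000 raw=[28.7500 25.3000]
After op 5 tick(7): ref=30.0000 raw=[37.5000 33.0000]
After op 6 tick(8): ref=38.0000 raw=[47.5000 41.8000]
After op 7 sync(1): ref=38.0000 raw=[47.5000 38.0000]
Wrap final raw readings (mod 12): 47.5000 mod 12 = 11.5000; 38.0000 mod 12 = 2.0000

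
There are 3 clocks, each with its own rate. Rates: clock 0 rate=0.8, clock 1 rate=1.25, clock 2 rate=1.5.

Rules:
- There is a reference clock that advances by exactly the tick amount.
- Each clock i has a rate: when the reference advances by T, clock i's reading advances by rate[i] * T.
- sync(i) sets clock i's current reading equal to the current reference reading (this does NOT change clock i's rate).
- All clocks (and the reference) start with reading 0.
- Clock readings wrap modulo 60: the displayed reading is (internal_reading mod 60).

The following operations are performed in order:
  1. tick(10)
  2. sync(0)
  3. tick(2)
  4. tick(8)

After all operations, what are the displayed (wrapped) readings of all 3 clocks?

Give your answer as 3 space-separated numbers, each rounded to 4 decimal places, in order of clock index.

Answer: 18.0000 25.0000 30.0000

Derivation:
After op 1 tick(10): ref=10.0000 raw=[8.0000 12.5000 15.0000]
After op 2 sync(0): ref=10.0000 raw=[10.0000 12.5000 15.0000]
After op 3 tick(2): ref=12.0000 raw=[11.6000 15.0000 18.0000]
After op 4 tick(8): ref=20.0000 raw=[18.0000 25.0000 30.0000]
Wrap final raw readings (mod 60): 18.0000 mod 60 = 18.0000; 25.0000 mod 60 = 25.0000; 30.0000 mod 60 = 30.0000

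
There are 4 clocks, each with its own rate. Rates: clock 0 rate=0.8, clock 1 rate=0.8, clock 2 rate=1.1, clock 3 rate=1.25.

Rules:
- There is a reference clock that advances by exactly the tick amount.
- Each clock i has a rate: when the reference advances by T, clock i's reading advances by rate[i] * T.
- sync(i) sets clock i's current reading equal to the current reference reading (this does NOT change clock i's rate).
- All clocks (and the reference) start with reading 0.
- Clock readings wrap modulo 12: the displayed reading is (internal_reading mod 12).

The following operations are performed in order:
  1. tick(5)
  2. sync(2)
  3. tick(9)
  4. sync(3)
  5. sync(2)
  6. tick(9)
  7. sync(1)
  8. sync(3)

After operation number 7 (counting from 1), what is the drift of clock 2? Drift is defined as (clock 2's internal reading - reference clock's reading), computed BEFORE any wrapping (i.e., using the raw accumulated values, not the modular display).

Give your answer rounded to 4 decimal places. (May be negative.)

After op 1 tick(5): ref=5.0000 raw=[4.0000 4.0000 5.5000 6.2500]
After op 2 sync(2): ref=5.0000 raw=[4.0000 4.0000 5.0000 6.2500]
After op 3 tick(9): ref=14.0000 raw=[11.2000 11.2000 14.9000 17.5000]
After op 4 sync(3): ref=14.0000 raw=[11.2000 11.2000 14.9000 14.0000]
After op 5 sync(2): ref=14.0000 raw=[11.2000 11.2000 14.0000 14.0000]
After op 6 tick(9): ref=23.0000 raw=[18.4000 18.4000 23.9000 25.2500]
After op 7 sync(1): ref=23.0000 raw=[18.4000 23.0000 23.9000 25.2500]
Drift of clock 2 after op 7: 23.9000 - 23.0000 = 0.9000

Answer: 0.9000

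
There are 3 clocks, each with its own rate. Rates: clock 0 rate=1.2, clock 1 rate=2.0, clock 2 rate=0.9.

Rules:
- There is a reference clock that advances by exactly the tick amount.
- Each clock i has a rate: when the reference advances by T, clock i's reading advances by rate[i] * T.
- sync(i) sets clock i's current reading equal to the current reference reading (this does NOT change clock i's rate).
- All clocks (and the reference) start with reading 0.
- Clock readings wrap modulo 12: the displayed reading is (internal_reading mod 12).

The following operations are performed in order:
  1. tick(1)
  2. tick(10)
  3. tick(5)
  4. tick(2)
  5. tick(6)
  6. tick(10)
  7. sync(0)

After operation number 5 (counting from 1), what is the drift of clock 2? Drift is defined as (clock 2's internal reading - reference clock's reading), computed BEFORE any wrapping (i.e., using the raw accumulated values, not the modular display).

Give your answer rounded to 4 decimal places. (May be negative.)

Answer: -2.4000

Derivation:
After op 1 tick(1): ref=1.0000 raw=[1.2000 2.0000 0.9000]
After op 2 tick(10): ref=11.0000 raw=[13.2000 22.0000 9.9000]
After op 3 tick(5): ref=16.0000 raw=[19.2000 32.0000 14.4000]
After op 4 tick(2): ref=18.0000 raw=[21.6000 36.0000 16.2000]
After op 5 tick(6): ref=24.0000 raw=[28.8000 48.0000 21.6000]
Drift of clock 2 after op 5: 21.6000 - 24.0000 = -2.4000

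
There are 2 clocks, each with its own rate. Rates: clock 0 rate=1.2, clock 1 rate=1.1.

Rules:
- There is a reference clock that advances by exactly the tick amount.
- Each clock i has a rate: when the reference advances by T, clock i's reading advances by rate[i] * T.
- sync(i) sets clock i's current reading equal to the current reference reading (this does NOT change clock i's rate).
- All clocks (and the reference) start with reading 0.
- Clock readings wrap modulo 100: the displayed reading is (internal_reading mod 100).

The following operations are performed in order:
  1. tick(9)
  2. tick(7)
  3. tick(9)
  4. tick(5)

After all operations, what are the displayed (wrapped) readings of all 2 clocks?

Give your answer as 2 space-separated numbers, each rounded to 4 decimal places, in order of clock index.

After op 1 tick(9): ref=9.0000 raw=[10.8000 9.9000]
After op 2 tick(7): ref=16.0000 raw=[19.2000 17.6000]
After op 3 tick(9): ref=25.0000 raw=[30.0000 27.5000]
After op 4 tick(5): ref=30.0000 raw=[36.0000 33.0000]
Wrap final raw readings (mod 100): 36.0000 mod 100 = 36.0000; 33.0000 mod 100 = 33.0000

Answer: 36.0000 33.0000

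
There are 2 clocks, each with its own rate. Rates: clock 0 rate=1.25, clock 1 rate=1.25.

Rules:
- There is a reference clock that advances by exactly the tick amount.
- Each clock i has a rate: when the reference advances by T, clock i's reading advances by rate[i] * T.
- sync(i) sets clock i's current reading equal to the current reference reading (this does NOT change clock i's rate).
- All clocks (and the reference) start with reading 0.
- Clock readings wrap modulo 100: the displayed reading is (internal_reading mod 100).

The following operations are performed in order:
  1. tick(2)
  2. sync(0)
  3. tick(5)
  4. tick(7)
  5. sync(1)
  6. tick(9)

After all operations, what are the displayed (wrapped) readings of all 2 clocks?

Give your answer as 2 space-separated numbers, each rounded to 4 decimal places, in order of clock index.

After op 1 tick(2): ref=2.0000 raw=[2.5000 2.5000]
After op 2 sync(0): ref=2.0000 raw=[2.0000 2.5000]
After op 3 tick(5): ref=7.0000 raw=[8.2500 8.7500]
After op 4 tick(7): ref=14.0000 raw=[17.0000 17.5000]
After op 5 sync(1): ref=14.0000 raw=[17.0000 14.0000]
After op 6 tick(9): ref=23.0000 raw=[28.2500 25.2500]
Wrap final raw readings (mod 100): 28.2500 mod 100 = 28.2500; 25.2500 mod 100 = 25.2500

Answer: 28.2500 25.2500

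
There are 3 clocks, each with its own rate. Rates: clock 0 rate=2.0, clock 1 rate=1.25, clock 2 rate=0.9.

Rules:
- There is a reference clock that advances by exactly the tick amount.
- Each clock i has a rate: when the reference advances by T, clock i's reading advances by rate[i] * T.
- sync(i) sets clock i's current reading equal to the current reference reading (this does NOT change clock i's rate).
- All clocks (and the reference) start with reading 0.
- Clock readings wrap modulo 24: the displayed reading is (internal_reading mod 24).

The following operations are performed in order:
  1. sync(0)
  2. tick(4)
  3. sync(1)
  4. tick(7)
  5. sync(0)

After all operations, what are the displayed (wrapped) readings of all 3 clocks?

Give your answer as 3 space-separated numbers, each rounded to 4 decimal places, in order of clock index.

Answer: 11.0000 12.7500 9.9000

Derivation:
After op 1 sync(0): ref=0.0000 raw=[0.0000 0.0000 0.0000]
After op 2 tick(4): ref=4.0000 raw=[8.0000 5.0000 3.6000]
After op 3 sync(1): ref=4.0000 raw=[8.0000 4.0000 3.6000]
After op 4 tick(7): ref=11.0000 raw=[22.0000 12.7500 9.9000]
After op 5 sync(0): ref=11.0000 raw=[11.0000 12.7500 9.9000]
Wrap final raw readings (mod 24): 11.0000 mod 24 = 11.0000; 12.7500 mod 24 = 12.7500; 9.9000 mod 24 = 9.9000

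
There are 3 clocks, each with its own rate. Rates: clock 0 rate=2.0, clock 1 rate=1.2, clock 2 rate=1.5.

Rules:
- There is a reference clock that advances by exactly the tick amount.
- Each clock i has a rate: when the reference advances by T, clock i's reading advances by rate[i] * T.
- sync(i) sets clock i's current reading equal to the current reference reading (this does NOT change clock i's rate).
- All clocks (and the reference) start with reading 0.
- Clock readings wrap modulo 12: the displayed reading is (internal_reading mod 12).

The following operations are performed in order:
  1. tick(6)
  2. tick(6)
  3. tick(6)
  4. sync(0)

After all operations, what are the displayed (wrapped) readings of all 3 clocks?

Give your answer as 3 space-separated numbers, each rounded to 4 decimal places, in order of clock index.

Answer: 6.0000 9.6000 3.0000

Derivation:
After op 1 tick(6): ref=6.0000 raw=[12.0000 7.2000 9.0000]
After op 2 tick(6): ref=12.0000 raw=[24.0000 14.4000 18.0000]
After op 3 tick(6): ref=18.0000 raw=[36.0000 21.6000 27.0000]
After op 4 sync(0): ref=18.0000 raw=[18.0000 21.6000 27.0000]
Wrap final raw readings (mod 12): 18.0000 mod 12 = 6.0000; 21.6000 mod 12 = 9.6000; 27.0000 mod 12 = 3.0000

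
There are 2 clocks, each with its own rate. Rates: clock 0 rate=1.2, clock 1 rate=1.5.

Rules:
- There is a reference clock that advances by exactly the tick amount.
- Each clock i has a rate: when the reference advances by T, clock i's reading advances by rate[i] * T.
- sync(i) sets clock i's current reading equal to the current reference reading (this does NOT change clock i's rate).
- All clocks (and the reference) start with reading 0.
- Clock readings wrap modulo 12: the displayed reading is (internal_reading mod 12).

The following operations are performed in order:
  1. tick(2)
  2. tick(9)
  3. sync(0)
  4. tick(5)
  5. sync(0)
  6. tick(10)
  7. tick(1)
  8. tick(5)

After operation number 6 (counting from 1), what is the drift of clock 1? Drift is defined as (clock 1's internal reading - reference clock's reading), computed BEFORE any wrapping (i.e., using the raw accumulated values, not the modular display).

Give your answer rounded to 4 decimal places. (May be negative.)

After op 1 tick(2): ref=2.0000 raw=[2.4000 3.0000]
After op 2 tick(9): ref=11.0000 raw=[13.2000 16.5000]
After op 3 sync(0): ref=11.0000 raw=[11.0000 16.5000]
After op 4 tick(5): ref=16.0000 raw=[17.0000 24.0000]
After op 5 sync(0): ref=16.0000 raw=[16.0000 24.0000]
After op 6 tick(10): ref=26.0000 raw=[28.0000 39.0000]
Drift of clock 1 after op 6: 39.0000 - 26.0000 = 13.0000

Answer: 13.0000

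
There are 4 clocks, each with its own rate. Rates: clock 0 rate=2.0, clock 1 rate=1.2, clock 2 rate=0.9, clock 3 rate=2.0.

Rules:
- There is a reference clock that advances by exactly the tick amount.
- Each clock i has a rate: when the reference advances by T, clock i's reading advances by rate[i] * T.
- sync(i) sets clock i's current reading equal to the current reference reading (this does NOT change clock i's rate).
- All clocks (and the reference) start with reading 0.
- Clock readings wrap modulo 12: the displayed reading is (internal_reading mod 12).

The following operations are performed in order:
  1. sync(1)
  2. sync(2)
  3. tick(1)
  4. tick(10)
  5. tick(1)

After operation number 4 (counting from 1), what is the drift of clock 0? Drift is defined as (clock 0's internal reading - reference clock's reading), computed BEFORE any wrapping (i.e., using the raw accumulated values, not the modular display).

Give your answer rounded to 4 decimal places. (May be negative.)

After op 1 sync(1): ref=0.0000 raw=[0.0000 0.0000 0.0000 0.0000]
After op 2 sync(2): ref=0.0000 raw=[0.0000 0.0000 0.0000 0.0000]
After op 3 tick(1): ref=1.0000 raw=[2.0000 1.2000 0.9000 2.0000]
After op 4 tick(10): ref=11.0000 raw=[22.0000 13.2000 9.9000 22.0000]
Drift of clock 0 after op 4: 22.0000 - 11.0000 = 11.0000

Answer: 11.0000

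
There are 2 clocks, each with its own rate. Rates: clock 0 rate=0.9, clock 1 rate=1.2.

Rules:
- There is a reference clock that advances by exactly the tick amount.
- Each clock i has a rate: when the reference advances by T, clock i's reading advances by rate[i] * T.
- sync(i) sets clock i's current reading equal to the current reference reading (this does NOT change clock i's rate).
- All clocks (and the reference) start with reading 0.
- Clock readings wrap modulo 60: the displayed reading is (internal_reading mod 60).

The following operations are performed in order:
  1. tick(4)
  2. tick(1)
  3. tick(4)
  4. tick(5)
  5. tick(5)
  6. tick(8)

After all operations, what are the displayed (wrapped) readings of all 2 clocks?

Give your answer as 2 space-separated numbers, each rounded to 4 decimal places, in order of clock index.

Answer: 24.3000 32.4000

Derivation:
After op 1 tick(4): ref=4.0000 raw=[3.6000 4.8000]
After op 2 tick(1): ref=5.0000 raw=[4.5000 6.0000]
After op 3 tick(4): ref=9.0000 raw=[8.1000 10.8000]
After op 4 tick(5): ref=14.0000 raw=[12.6000 16.8000]
After op 5 tick(5): ref=19.0000 raw=[17.1000 22.8000]
After op 6 tick(8): ref=27.0000 raw=[24.3000 32.4000]
Wrap final raw readings (mod 60): 24.3000 mod 60 = 24.3000; 32.4000 mod 60 = 32.4000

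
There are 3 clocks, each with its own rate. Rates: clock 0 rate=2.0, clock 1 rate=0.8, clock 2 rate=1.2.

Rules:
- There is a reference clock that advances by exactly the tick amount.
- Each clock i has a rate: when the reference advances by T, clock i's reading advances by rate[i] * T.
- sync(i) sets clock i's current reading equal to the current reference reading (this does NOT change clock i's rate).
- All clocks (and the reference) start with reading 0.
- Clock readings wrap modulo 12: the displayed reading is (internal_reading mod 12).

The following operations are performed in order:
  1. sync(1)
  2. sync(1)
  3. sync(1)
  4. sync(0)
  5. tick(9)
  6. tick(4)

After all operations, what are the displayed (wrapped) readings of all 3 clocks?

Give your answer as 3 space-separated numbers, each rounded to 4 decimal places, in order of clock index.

Answer: 2.0000 10.4000 3.6000

Derivation:
After op 1 sync(1): ref=0.0000 raw=[0.0000 0.0000 0.0000]
After op 2 sync(1): ref=0.0000 raw=[0.0000 0.0000 0.0000]
After op 3 sync(1): ref=0.0000 raw=[0.0000 0.0000 0.0000]
After op 4 sync(0): ref=0.0000 raw=[0.0000 0.0000 0.0000]
After op 5 tick(9): ref=9.0000 raw=[18.0000 7.2000 10.8000]
After op 6 tick(4): ref=13.0000 raw=[26.0000 10.4000 15.6000]
Wrap final raw readings (mod 12): 26.0000 mod 12 = 2.0000; 10.4000 mod 12 = 10.4000; 15.6000 mod 12 = 3.6000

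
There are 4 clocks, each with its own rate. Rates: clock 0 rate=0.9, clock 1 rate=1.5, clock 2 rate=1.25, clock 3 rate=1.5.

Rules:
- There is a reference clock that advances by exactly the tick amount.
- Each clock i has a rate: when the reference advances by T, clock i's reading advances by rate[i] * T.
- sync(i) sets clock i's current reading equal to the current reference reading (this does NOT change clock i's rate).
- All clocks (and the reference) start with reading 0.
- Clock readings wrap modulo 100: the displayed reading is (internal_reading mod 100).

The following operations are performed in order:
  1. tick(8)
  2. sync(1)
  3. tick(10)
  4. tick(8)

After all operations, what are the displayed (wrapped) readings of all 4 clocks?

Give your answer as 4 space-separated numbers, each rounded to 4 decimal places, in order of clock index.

Answer: 23.4000 35.0000 32.5000 39.0000

Derivation:
After op 1 tick(8): ref=8.0000 raw=[7.2000 12.0000 10.0000 12.0000]
After op 2 sync(1): ref=8.0000 raw=[7.2000 8.0000 10.0000 12.0000]
After op 3 tick(10): ref=18.0000 raw=[16.2000 23.0000 22.5000 27.0000]
After op 4 tick(8): ref=26.0000 raw=[23.4000 35.0000 32.5000 39.0000]
Wrap final raw readings (mod 100): 23.4000 mod 100 = 23.4000; 35.0000 mod 100 = 35.0000; 32.5000 mod 100 = 32.5000; 39.0000 mod 100 = 39.0000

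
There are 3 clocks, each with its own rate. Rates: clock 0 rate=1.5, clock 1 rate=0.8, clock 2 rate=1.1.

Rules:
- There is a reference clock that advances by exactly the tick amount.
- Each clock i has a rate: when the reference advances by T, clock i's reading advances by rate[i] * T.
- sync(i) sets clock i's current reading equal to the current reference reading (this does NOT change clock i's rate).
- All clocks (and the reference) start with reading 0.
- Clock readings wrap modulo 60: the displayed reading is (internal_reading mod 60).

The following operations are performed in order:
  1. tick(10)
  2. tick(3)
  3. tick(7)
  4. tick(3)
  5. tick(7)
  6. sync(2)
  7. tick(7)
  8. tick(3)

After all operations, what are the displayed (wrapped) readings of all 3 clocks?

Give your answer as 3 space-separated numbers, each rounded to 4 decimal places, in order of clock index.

After op 1 tick(10): ref=10.0000 raw=[15.0000 8.0000 11.0000]
After op 2 tick(3): ref=13.0000 raw=[19.5000 10.4000 14.3000]
After op 3 tick(7): ref=20.0000 raw=[30.0000 16.0000 22.0000]
After op 4 tick(3): ref=23.0000 raw=[34.5000 18.4000 25.3000]
After op 5 tick(7): ref=30.0000 raw=[45.0000 24.0000 33.0000]
After op 6 sync(2): ref=30.0000 raw=[45.0000 24.0000 30.0000]
After op 7 tick(7): ref=37.0000 raw=[55.5000 29.6000 37.7000]
After op 8 tick(3): ref=40.0000 raw=[60.0000 32.0000 41.0000]
Wrap final raw readings (mod 60): 60.0000 mod 60 = 0.0000; 32.0000 mod 60 = 32.0000; 41.0000 mod 60 = 41.0000

Answer: 0.0000 32.0000 41.0000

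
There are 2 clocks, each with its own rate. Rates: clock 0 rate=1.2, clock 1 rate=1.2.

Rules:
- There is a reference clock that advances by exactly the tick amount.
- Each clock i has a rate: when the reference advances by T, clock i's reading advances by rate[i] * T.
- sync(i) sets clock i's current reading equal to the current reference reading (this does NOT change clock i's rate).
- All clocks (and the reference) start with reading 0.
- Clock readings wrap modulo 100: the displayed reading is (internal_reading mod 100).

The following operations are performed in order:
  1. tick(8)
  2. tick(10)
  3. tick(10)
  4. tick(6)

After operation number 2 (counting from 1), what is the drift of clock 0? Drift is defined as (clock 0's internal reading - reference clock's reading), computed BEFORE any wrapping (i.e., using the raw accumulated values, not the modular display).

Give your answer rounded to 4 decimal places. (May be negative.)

Answer: 3.6000

Derivation:
After op 1 tick(8): ref=8.0000 raw=[9.6000 9.6000]
After op 2 tick(10): ref=18.0000 raw=[21.6000 21.6000]
Drift of clock 0 after op 2: 21.6000 - 18.0000 = 3.6000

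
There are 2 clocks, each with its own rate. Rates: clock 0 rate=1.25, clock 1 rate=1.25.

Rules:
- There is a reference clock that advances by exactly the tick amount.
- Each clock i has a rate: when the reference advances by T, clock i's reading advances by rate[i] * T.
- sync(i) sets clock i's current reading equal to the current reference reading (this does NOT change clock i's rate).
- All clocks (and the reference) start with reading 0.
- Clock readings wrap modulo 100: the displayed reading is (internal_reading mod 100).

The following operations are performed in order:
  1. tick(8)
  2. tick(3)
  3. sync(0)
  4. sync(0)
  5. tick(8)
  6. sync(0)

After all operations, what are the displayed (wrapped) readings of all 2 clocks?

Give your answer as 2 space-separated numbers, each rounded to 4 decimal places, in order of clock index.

After op 1 tick(8): ref=8.0000 raw=[10.0000 10.0000]
After op 2 tick(3): ref=11.0000 raw=[13.7500 13.7500]
After op 3 sync(0): ref=11.0000 raw=[11.0000 13.7500]
After op 4 sync(0): ref=11.0000 raw=[11.0000 13.7500]
After op 5 tick(8): ref=19.0000 raw=[21.0000 23.7500]
After op 6 sync(0): ref=19.0000 raw=[19.0000 23.7500]
Wrap final raw readings (mod 100): 19.0000 mod 100 = 19.0000; 23.7500 mod 100 = 23.7500

Answer: 19.0000 23.7500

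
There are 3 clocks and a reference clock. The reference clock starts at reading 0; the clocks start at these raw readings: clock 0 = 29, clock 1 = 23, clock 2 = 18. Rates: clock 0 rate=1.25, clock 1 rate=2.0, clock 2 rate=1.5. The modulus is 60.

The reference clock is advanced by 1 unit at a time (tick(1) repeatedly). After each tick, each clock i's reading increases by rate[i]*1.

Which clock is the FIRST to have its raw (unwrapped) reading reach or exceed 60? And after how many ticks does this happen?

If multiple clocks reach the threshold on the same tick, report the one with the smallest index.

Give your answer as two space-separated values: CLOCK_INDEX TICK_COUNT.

Answer: 1 19

Derivation:
clock 0: start=29, rate=1.25, needs 60-29 = 31; ticks = ceil(31/1.25) = ceil(24.8000) = 25; reading at tick 25 = 29 + 1.25*25 = 60.2500
clock 1: start=23, rate=2.0, needs 60-23 = 37; ticks = ceil(37/2.0) = ceil(18.5000) = 19; reading at tick 19 = 23 + 2.0*19 = 61.0000
clock 2: start=18, rate=1.5, needs 60-18 = 42; ticks = ceil(42/1.5) = ceil(28.0000) = 28; reading at tick 28 = 18 + 1.5*28 = 60.0000
Minimum tick count = 19; winners = [1]; smallest index = 1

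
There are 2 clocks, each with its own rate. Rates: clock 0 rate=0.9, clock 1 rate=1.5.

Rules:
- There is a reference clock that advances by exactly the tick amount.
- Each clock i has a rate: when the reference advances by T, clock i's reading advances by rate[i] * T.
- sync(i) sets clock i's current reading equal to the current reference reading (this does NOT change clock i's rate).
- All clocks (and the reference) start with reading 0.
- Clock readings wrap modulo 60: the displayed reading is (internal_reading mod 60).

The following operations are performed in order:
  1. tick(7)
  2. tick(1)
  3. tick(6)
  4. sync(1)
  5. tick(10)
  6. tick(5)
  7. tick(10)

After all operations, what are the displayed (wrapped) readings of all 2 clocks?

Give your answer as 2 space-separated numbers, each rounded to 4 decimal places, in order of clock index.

After op 1 tick(7): ref=7.0000 raw=[6.3000 10.5000]
After op 2 tick(1): ref=8.0000 raw=[7.2000 12.0000]
After op 3 tick(6): ref=14.0000 raw=[12.6000 21.0000]
After op 4 sync(1): ref=14.0000 raw=[12.6000 14.0000]
After op 5 tick(10): ref=24.0000 raw=[21.6000 29.0000]
After op 6 tick(5): ref=29.0000 raw=[26.1000 36.5000]
After op 7 tick(10): ref=39.0000 raw=[35.1000 51.5000]
Wrap final raw readings (mod 60): 35.1000 mod 60 = 35.1000; 51.5000 mod 60 = 51.5000

Answer: 35.1000 51.5000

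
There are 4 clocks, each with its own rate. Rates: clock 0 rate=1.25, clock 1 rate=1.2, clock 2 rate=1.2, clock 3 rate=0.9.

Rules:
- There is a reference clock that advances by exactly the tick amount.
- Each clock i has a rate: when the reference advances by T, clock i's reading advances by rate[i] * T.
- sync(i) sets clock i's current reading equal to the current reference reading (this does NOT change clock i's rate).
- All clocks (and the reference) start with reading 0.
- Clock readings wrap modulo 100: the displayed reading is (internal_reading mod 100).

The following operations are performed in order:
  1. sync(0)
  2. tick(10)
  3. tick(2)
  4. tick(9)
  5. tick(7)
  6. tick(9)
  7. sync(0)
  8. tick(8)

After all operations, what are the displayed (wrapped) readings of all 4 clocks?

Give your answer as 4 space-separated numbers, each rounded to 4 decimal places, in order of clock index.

After op 1 sync(0): ref=0.0000 raw=[0.0000 0.0000 0.0000 0.0000]
After op 2 tick(10): ref=10.0000 raw=[12.5000 12.0000 12.0000 9.0000]
After op 3 tick(2): ref=12.0000 raw=[15.0000 14.4000 14.4000 10.8000]
After op 4 tick(9): ref=21.0000 raw=[26.2500 25.2000 25.2000 18.9000]
After op 5 tick(7): ref=28.0000 raw=[35.0000 33.6000 33.6000 25.2000]
After op 6 tick(9): ref=37.0000 raw=[46.2500 44.4000 44.4000 33.3000]
After op 7 sync(0): ref=37.0000 raw=[37.0000 44.4000 44.4000 33.3000]
After op 8 tick(8): ref=45.0000 raw=[47.0000 54.0000 54.0000 40.5000]
Wrap final raw readings (mod 100): 47.0000 mod 100 = 47.0000; 54.0000 mod 100 = 54.0000; 54.0000 mod 100 = 54.0000; 40.5000 mod 100 = 40.5000

Answer: 47.0000 54.0000 54.0000 40.5000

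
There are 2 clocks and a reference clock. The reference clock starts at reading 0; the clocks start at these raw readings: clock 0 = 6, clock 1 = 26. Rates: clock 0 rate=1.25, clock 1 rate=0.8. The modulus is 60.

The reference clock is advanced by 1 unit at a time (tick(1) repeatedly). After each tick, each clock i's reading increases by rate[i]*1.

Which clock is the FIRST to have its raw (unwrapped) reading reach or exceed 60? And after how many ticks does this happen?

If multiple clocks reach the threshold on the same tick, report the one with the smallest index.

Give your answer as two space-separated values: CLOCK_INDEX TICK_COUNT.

clock 0: start=6, rate=1.25, needs 60-6 = 54; ticks = ceil(54/1.25) = ceil(43.2000) = 44; reading at tick 44 = 6 + 1.25*44 = 61.0000
clock 1: start=26, rate=0.8, needs 60-26 = 34; ticks = ceil(34/0.8) = ceil(42.5000) = 43; reading at tick 43 = 26 + 0.8*43 = 60.4000
Minimum tick count = 43; winners = [1]; smallest index = 1

Answer: 1 43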